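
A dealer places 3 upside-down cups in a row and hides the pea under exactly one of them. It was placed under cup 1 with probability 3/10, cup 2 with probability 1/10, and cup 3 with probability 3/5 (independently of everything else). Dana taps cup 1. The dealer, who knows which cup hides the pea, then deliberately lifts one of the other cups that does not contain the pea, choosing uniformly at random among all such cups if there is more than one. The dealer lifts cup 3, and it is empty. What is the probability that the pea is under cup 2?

2/5

Condition on the true location of the pea.
If it is under cup 1 (prior 3/10): the dealer has 2 equally likely choices, so probability 1/2; weight (3/10)·(1/2) = 3/20.
If it is under cup 2 (prior 1/10): the dealer has no choice, probability 1; weight (1/10)·1 = 1/10.
If it is under cup 3 (prior 3/5): the dealer opened cup 3, so this case is ruled out; weight (3/5)·0 = 0.
The weights sum to 1/4.
So P(the pea under cup 2 | the dealer opened cup 3) = (1/10) / (1/4) = 2/5.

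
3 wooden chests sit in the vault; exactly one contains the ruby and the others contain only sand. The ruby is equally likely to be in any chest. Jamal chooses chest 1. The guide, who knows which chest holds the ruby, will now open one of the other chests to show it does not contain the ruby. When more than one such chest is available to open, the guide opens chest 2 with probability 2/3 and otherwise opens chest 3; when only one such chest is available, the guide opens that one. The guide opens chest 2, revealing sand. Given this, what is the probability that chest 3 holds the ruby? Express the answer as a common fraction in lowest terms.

3/5

Apply Bayes' rule, conditioning on where the ruby actually is.
If it is in chest 1 (prior 1/3): chest 2 is available, opened with probability 2/3; weight (1/3)·(2/3) = 2/9.
If it is in chest 2 (prior 1/3): the guide opened chest 2, so this case is ruled out; weight (1/3)·0 = 0.
If it is in chest 3 (prior 1/3): only chest 2 is available, probability 1; weight (1/3)·1 = 1/3.
The weights sum to 5/9.
So P(the ruby in chest 3 | the guide opened chest 2) = (1/3) / (5/9) = 3/5.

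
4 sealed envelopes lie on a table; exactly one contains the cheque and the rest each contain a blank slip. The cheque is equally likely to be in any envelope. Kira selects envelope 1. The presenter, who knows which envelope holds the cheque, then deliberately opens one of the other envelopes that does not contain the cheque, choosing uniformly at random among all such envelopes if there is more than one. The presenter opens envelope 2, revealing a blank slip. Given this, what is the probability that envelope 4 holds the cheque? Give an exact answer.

3/8

Apply Bayes' rule, conditioning on where the cheque actually is.
If it is in envelope 1 (prior 1/4): the presenter has 3 equally likely choices, so probability 1/3; weight (1/4)·(1/3) = 1/12.
If it is in envelope 2 (prior 1/4): the presenter opened envelope 2, so this case is ruled out; weight (1/4)·0 = 0.
If it is in either of envelopes 3 and 4 (prior 1/4 each): the presenter has 2 equally likely choices, so probability 1/2; weight (1/4)·(1/2) = 1/8 each.
The weights sum to 1/3.
So P(the cheque in envelope 4 | the presenter opened envelope 2) = (1/8) / (1/3) = 3/8.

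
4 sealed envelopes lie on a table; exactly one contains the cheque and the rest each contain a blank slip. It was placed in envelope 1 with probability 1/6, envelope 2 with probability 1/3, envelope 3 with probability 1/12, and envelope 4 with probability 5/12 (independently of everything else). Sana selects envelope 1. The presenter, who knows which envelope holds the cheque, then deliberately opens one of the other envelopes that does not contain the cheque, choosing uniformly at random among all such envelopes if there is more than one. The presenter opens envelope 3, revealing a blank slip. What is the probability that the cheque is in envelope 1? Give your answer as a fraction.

Consider each possible location of the cheque in turn.
If it is in envelope 1 (prior 1/6): the presenter has 3 equally likely choices, so probability 1/3; weight (1/6)·(1/3) = 1/18.
If it is in envelope 2 (prior 1/3): the presenter has 2 equally likely choices, so probability 1/2; weight (1/3)·(1/2) = 1/6.
If it is in envelope 3 (prior 1/12): the presenter opened envelope 3, so this case is ruled out; weight (1/12)·0 = 0.
If it is in envelope 4 (prior 5/12): the presenter has 2 equally likely choices, so probability 1/2; weight (5/12)·(1/2) = 5/24.
The weights sum to 31/72.
So P(the cheque in envelope 1 | the presenter opened envelope 3) = (1/18) / (31/72) = 4/31.

4/31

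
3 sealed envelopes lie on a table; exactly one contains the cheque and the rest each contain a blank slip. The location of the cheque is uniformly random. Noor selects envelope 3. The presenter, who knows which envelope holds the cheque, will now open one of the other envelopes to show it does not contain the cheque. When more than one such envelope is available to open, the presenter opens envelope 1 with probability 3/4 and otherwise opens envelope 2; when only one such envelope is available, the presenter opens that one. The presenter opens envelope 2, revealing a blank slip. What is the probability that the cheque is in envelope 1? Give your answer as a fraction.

Apply Bayes' rule, conditioning on where the cheque actually is.
If it is in envelope 1 (prior 1/3): only envelope 2 is available, probability 1; weight (1/3)·1 = 1/3.
If it is in envelope 2 (prior 1/3): the presenter opened envelope 2, so this case is ruled out; weight (1/3)·0 = 0.
If it is in envelope 3 (prior 1/3): envelope 1 is available but not opened, probability 1/4; weight (1/3)·(1/4) = 1/12.
The weights sum to 5/12.
So P(the cheque in envelope 1 | the presenter opened envelope 2) = (1/3) / (5/12) = 4/5.

4/5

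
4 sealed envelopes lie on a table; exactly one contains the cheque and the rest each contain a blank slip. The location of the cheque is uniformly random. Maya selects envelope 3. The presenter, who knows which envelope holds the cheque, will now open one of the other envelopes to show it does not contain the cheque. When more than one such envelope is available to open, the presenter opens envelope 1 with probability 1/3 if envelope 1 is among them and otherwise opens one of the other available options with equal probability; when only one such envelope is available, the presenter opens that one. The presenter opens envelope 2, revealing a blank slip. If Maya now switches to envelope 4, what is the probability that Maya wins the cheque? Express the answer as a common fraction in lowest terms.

Condition on the true location of the cheque.
If it is in envelope 1 (prior 1/4): envelope 1 holds the prize so is unavailable; the presenter chooses uniformly among the 2 others, probability 1/2; weight (1/4)·(1/2) = 1/8.
If it is in envelope 2 (prior 1/4): the presenter opened envelope 2, so this case is ruled out; weight (1/4)·0 = 0.
If it is in envelope 3 (prior 1/4): envelope 1 is available but not opened; envelope 2 gets probability (1 − 1/3)/2 = 1/3; weight (1/4)·(1/3) = 1/12.
If it is in envelope 4 (prior 1/4): envelope 1 is available but not opened, probability 2/3; weight (1/4)·(2/3) = 1/6.
The weights sum to 3/8.
So P(the cheque in envelope 4 | the presenter opened envelope 2) = (1/6) / (3/8) = 4/9.

4/9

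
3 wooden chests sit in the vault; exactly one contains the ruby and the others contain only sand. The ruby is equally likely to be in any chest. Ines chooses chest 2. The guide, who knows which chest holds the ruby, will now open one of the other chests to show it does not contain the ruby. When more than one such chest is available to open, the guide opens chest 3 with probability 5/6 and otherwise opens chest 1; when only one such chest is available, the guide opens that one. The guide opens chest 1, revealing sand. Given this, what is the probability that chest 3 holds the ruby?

Apply Bayes' rule, conditioning on where the ruby actually is.
If it is in chest 1 (prior 1/3): the guide opened chest 1, so this case is ruled out; weight (1/3)·0 = 0.
If it is in chest 2 (prior 1/3): chest 3 is available but not opened, probability 1/6; weight (1/3)·(1/6) = 1/18.
If it is in chest 3 (prior 1/3): only chest 1 is available, probability 1; weight (1/3)·1 = 1/3.
The weights sum to 7/18.
So P(the ruby in chest 3 | the guide opened chest 1) = (1/3) / (7/18) = 6/7.

6/7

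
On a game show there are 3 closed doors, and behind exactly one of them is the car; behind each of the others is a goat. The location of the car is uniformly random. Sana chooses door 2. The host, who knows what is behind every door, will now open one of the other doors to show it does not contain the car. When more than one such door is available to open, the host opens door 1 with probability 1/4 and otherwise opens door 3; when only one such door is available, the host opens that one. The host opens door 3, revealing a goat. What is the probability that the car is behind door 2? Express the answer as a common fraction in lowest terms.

3/7

Condition on the true location of the car.
If it is behind door 1 (prior 1/3): only door 3 is available, probability 1; weight (1/3)·1 = 1/3.
If it is behind door 2 (prior 1/3): door 1 is available but not opened, probability 3/4; weight (1/3)·(3/4) = 1/4.
If it is behind door 3 (prior 1/3): the host opened door 3, so this case is ruled out; weight (1/3)·0 = 0.
The weights sum to 7/12.
So P(the car behind door 2 | the host opened door 3) = (1/4) / (7/12) = 3/7.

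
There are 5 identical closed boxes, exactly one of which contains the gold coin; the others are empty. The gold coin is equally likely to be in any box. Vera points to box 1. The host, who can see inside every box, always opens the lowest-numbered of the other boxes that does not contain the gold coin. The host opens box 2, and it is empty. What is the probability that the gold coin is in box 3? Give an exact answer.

Consider each possible location of the gold coin in turn.
If it is in any of boxes 1, 3, 4, and 5 (prior 1/5 each): box 2 is the lowest-numbered option available, probability 1; weight (1/5)·1 = 1/5 each.
If it is in box 2 (prior 1/5): the host opened box 2, so this case is ruled out; weight (1/5)·0 = 0.
The weights sum to 4/5.
So P(the gold coin in box 3 | the host opened box 2) = (1/5) / (4/5) = 1/4.

1/4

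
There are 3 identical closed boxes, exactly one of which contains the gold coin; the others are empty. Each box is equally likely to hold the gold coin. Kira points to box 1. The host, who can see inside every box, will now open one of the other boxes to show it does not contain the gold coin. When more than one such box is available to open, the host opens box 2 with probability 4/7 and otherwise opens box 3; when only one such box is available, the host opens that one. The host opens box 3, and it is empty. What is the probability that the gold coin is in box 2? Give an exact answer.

7/10

Apply Bayes' rule, conditioning on where the gold coin actually is.
If it is in box 1 (prior 1/3): box 2 is available but not opened, probability 3/7; weight (1/3)·(3/7) = 1/7.
If it is in box 2 (prior 1/3): only box 3 is available, probability 1; weight (1/3)·1 = 1/3.
If it is in box 3 (prior 1/3): the host opened box 3, so this case is ruled out; weight (1/3)·0 = 0.
The weights sum to 10/21.
So P(the gold coin in box 2 | the host opened box 3) = (1/3) / (10/21) = 7/10.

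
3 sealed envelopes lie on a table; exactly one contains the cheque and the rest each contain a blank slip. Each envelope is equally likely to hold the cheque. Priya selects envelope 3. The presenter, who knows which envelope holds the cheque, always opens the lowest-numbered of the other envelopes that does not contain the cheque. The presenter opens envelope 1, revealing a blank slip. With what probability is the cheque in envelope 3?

Condition on the true location of the cheque.
If it is in envelope 1 (prior 1/3): the presenter opened envelope 1, so this case is ruled out; weight (1/3)·0 = 0.
If it is in either of envelopes 2 and 3 (prior 1/3 each): envelope 1 is the lowest-numbered option available, probability 1; weight (1/3)·1 = 1/3 each.
The weights sum to 2/3.
So P(the cheque in envelope 3 | the presenter opened envelope 1) = (1/3) / (2/3) = 1/2.

1/2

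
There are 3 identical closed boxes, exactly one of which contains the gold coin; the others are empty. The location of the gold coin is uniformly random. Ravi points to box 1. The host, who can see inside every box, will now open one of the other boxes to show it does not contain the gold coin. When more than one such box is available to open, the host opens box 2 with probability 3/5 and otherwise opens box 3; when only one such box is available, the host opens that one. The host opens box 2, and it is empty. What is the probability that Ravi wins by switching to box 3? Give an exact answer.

Apply Bayes' rule, conditioning on where the gold coin actually is.
If it is in box 1 (prior 1/3): box 2 is available, opened with probability 3/5; weight (1/3)·(3/5) = 1/5.
If it is in box 2 (prior 1/3): the host opened box 2, so this case is ruled out; weight (1/3)·0 = 0.
If it is in box 3 (prior 1/3): only box 2 is available, probability 1; weight (1/3)·1 = 1/3.
The weights sum to 8/15.
So P(the gold coin in box 3 | the host opened box 2) = (1/3) / (8/15) = 5/8.

5/8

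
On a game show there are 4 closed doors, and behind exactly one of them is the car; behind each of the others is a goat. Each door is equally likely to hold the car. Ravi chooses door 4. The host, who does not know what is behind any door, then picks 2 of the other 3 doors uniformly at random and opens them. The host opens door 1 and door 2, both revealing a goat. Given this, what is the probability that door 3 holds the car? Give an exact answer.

1/2

Condition on the true location of the car.
If it is behind either of doors 1 and 2 (prior 1/4 each): that door was opened and seen not to hold the prize — ruled out; weight (1/4)·0 = 0 each.
If it is behind either of doors 3 and 4 (prior 1/4 each): the host picks exactly this set with probability 1/3 regardless, and none is the prize; weight (1/4)·(1/3) = 1/12 each.
The weights sum to 1/6.
So P(the car behind door 3 | the host opened door 1 and door 2) = (1/12) / (1/6) = 1/2.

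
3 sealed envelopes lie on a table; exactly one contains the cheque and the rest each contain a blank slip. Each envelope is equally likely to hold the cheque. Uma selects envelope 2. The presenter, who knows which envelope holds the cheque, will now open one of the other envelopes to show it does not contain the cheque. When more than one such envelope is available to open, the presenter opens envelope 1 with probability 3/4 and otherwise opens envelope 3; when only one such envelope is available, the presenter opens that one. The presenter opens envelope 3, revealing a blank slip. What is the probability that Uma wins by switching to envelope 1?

4/5

Apply Bayes' rule, conditioning on where the cheque actually is.
If it is in envelope 1 (prior 1/3): only envelope 3 is available, probability 1; weight (1/3)·1 = 1/3.
If it is in envelope 2 (prior 1/3): envelope 1 is available but not opened, probability 1/4; weight (1/3)·(1/4) = 1/12.
If it is in envelope 3 (prior 1/3): the presenter opened envelope 3, so this case is ruled out; weight (1/3)·0 = 0.
The weights sum to 5/12.
So P(the cheque in envelope 1 | the presenter opened envelope 3) = (1/3) / (5/12) = 4/5.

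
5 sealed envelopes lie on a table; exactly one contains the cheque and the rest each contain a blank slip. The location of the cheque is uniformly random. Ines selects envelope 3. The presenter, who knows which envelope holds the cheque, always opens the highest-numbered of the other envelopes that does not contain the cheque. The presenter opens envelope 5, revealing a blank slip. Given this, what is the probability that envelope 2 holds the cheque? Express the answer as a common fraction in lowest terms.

Condition on the true location of the cheque.
If it is in any of envelopes 1, 2, 3, and 4 (prior 1/5 each): envelope 5 is the highest-numbered option available, probability 1; weight (1/5)·1 = 1/5 each.
If it is in envelope 5 (prior 1/5): the presenter opened envelope 5, so this case is ruled out; weight (1/5)·0 = 0.
The weights sum to 4/5.
So P(the cheque in envelope 2 | the presenter opened envelope 5) = (1/5) / (4/5) = 1/4.

1/4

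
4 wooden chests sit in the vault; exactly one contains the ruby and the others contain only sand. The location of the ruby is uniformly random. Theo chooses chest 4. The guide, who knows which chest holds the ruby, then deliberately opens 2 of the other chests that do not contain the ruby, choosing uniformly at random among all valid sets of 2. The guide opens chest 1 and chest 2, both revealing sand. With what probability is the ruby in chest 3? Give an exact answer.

3/4

Condition on the true location of the ruby.
If it is in either of chests 1 and 2 (prior 1/4 each): that chest was opened and seen not to hold the prize — ruled out; weight (1/4)·0 = 0 each.
If it is in chest 3 (prior 1/4): the guide has no choice, probability 1; weight (1/4)·1 = 1/4.
If it is in chest 4 (prior 1/4): the guide has 3 equally likely choices, so probability 1/3; weight (1/4)·(1/3) = 1/12.
The weights sum to 1/3.
So P(the ruby in chest 3 | the guide opened chest 1 and chest 2) = (1/4) / (1/3) = 3/4.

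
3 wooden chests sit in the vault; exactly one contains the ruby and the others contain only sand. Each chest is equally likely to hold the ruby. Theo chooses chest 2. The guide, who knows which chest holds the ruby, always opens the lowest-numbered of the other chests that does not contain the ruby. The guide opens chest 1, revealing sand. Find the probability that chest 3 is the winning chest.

1/2

Consider each possible location of the ruby in turn.
If it is in chest 1 (prior 1/3): the guide opened chest 1, so this case is ruled out; weight (1/3)·0 = 0.
If it is in either of chests 2 and 3 (prior 1/3 each): chest 1 is the lowest-numbered option available, probability 1; weight (1/3)·1 = 1/3 each.
The weights sum to 2/3.
So P(the ruby in chest 3 | the guide opened chest 1) = (1/3) / (2/3) = 1/2.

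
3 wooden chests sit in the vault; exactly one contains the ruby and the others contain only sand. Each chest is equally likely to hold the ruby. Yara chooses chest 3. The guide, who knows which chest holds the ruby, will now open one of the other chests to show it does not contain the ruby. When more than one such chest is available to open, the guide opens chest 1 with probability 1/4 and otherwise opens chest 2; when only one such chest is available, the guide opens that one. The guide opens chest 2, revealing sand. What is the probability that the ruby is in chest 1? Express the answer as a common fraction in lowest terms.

4/7

Apply Bayes' rule, conditioning on where the ruby actually is.
If it is in chest 1 (prior 1/3): only chest 2 is available, probability 1; weight (1/3)·1 = 1/3.
If it is in chest 2 (prior 1/3): the guide opened chest 2, so this case is ruled out; weight (1/3)·0 = 0.
If it is in chest 3 (prior 1/3): chest 1 is available but not opened, probability 3/4; weight (1/3)·(3/4) = 1/4.
The weights sum to 7/12.
So P(the ruby in chest 1 | the guide opened chest 2) = (1/3) / (7/12) = 4/7.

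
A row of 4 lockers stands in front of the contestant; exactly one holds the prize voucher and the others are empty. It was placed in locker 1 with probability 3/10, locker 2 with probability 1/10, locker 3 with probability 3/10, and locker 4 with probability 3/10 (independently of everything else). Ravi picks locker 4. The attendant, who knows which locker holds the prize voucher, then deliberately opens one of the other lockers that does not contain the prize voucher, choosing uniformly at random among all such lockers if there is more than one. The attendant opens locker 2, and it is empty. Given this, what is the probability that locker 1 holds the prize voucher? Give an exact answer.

3/8

Apply Bayes' rule, conditioning on where the prize voucher actually is.
If it is in either of lockers 1 and 3 (prior 3/10 each): the attendant has 2 equally likely choices, so probability 1/2; weight (3/10)·(1/2) = 3/20 each.
If it is in locker 2 (prior 1/10): the attendant opened locker 2, so this case is ruled out; weight (1/10)·0 = 0.
If it is in locker 4 (prior 3/10): the attendant has 3 equally likely choices, so probability 1/3; weight (3/10)·(1/3) = 1/10.
The weights sum to 2/5.
So P(the prize voucher in locker 1 | the attendant opened locker 2) = (3/20) / (2/5) = 3/8.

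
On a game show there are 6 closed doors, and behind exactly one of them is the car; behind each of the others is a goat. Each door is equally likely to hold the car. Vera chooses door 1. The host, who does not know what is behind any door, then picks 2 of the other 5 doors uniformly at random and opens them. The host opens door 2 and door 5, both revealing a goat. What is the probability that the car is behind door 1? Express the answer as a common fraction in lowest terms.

1/4

Because the host chose which doors to open without knowing where the car is, the choice is independent of the prize location. Learning that none of the 2 opened doors holds the car simply rules out those 2 locations and leaves the remaining 4 doors still equally likely by symmetry.
So P(the car behind door 1) = 1/4.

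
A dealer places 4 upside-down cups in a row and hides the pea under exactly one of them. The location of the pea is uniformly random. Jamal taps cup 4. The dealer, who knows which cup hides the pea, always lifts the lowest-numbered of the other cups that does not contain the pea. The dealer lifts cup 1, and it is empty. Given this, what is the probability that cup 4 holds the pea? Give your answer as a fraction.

1/3

Condition on the true location of the pea.
If it is under cup 1 (prior 1/4): the dealer opened cup 1, so this case is ruled out; weight (1/4)·0 = 0.
If it is under any of cups 2, 3, and 4 (prior 1/4 each): cup 1 is the lowest-numbered option available, probability 1; weight (1/4)·1 = 1/4 each.
The weights sum to 3/4.
So P(the pea under cup 4 | the dealer opened cup 1) = (1/4) / (3/4) = 1/3.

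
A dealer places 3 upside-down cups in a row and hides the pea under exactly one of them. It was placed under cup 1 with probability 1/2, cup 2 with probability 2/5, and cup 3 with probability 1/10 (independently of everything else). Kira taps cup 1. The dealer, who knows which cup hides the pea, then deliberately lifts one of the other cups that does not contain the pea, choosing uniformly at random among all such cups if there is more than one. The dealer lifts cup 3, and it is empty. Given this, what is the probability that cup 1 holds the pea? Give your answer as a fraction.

5/13

Apply Bayes' rule, conditioning on where the pea actually is.
If it is under cup 1 (prior 1/2): the dealer has 2 equally likely choices, so probability 1/2; weight (1/2)·(1/2) = 1/4.
If it is under cup 2 (prior 2/5): the dealer has no choice, probability 1; weight (2/5)·1 = 2/5.
If it is under cup 3 (prior 1/10): the dealer opened cup 3, so this case is ruled out; weight (1/10)·0 = 0.
The weights sum to 13/20.
So P(the pea under cup 1 | the dealer opened cup 3) = (1/4) / (13/20) = 5/13.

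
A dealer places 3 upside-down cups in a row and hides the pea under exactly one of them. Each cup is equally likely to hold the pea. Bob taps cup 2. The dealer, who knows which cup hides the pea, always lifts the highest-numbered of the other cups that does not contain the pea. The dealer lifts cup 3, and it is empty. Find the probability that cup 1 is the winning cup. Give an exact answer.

Apply Bayes' rule, conditioning on where the pea actually is.
If it is under either of cups 1 and 2 (prior 1/3 each): cup 3 is the highest-numbered option available, probability 1; weight (1/3)·1 = 1/3 each.
If it is under cup 3 (prior 1/3): the dealer opened cup 3, so this case is ruled out; weight (1/3)·0 = 0.
The weights sum to 2/3.
So P(the pea under cup 1 | the dealer opened cup 3) = (1/3) / (2/3) = 1/2.

1/2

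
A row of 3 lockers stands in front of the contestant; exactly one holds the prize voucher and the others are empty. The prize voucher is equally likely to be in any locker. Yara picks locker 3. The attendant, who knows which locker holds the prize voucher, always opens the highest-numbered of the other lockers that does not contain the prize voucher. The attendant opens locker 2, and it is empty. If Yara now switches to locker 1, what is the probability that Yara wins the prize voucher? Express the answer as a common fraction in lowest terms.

Apply Bayes' rule, conditioning on where the prize voucher actually is.
If it is in either of lockers 1 and 3 (prior 1/3 each): locker 2 is the highest-numbered option available, probability 1; weight (1/3)·1 = 1/3 each.
If it is in locker 2 (prior 1/3): the attendant opened locker 2, so this case is ruled out; weight (1/3)·0 = 0.
The weights sum to 2/3.
So P(the prize voucher in locker 1 | the attendant opened locker 2) = (1/3) / (2/3) = 1/2.

1/2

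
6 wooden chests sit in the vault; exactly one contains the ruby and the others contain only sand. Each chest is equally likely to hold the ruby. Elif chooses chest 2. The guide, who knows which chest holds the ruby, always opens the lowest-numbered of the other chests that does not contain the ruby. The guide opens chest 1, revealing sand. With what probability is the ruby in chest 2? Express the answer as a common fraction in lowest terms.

Condition on the true location of the ruby.
If it is in chest 1 (prior 1/6): the guide opened chest 1, so this case is ruled out; weight (1/6)·0 = 0.
If it is in any of chests 2, 3, 4, 5, and 6 (prior 1/6 each): chest 1 is the lowest-numbered option available, probability 1; weight (1/6)·1 = 1/6 each.
The weights sum to 5/6.
So P(the ruby in chest 2 | the guide opened chest 1) = (1/6) / (5/6) = 1/5.

1/5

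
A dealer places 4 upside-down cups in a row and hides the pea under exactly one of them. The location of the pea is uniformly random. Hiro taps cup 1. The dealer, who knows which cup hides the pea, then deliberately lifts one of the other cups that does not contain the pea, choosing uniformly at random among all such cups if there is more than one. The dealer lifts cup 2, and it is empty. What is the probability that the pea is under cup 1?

Condition on the true location of the pea.
If it is under cup 1 (prior 1/4): the dealer has 3 equally likely choices, so probability 1/3; weight (1/4)·(1/3) = 1/12.
If it is under cup 2 (prior 1/4): the dealer opened cup 2, so this case is ruled out; weight (1/4)·0 = 0.
If it is under either of cups 3 and 4 (prior 1/4 each): the dealer has 2 equally likely choices, so probability 1/2; weight (1/4)·(1/2) = 1/8 each.
The weights sum to 1/3.
So P(the pea under cup 1 | the dealer opened cup 2) = (1/12) / (1/3) = 1/4.

1/4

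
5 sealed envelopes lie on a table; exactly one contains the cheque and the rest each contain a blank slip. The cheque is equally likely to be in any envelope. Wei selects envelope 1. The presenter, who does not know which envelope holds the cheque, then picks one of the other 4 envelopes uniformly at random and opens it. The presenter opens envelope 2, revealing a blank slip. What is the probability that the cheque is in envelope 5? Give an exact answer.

Apply Bayes' rule, conditioning on where the cheque actually is.
If it is in any of envelopes 1, 3, 4, and 5 (prior 1/5 each): the presenter picks envelope 2 with probability 1/4 regardless, and it is not the prize; weight (1/5)·(1/4) = 1/20 each.
If it is in envelope 2 (prior 1/5): the presenter opened envelope 2, so this case is ruled out; weight (1/5)·0 = 0.
The weights sum to 1/5.
So P(the cheque in envelope 5 | the presenter opened envelope 2) = (1/20) / (1/5) = 1/4.

1/4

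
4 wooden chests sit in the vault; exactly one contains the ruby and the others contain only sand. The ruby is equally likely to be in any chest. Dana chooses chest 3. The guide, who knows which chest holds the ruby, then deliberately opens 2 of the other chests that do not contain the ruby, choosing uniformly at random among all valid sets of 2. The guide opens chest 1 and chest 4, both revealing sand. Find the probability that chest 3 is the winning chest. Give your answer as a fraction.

Condition on the true location of the ruby.
If it is in either of chests 1 and 4 (prior 1/4 each): that chest was opened and seen not to hold the prize — ruled out; weight (1/4)·0 = 0 each.
If it is in chest 2 (prior 1/4): the guide has no choice, probability 1; weight (1/4)·1 = 1/4.
If it is in chest 3 (prior 1/4): the guide has 3 equally likely choices, so probability 1/3; weight (1/4)·(1/3) = 1/12.
The weights sum to 1/3.
So P(the ruby in chest 3 | the guide opened chest 1 and chest 4) = (1/12) / (1/3) = 1/4.

1/4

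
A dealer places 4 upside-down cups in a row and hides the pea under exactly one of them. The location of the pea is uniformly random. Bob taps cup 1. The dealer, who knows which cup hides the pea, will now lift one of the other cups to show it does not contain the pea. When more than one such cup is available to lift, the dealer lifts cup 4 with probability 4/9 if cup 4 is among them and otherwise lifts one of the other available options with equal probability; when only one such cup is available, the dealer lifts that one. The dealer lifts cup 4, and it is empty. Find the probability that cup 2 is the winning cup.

Consider each possible location of the pea in turn.
If it is under any of cups 1, 2, and 3 (prior 1/4 each): cup 4 is available, opened with probability 4/9; weight (1/4)·(4/9) = 1/9 each.
If it is under cup 4 (prior 1/4): the dealer opened cup 4, so this case is ruled out; weight (1/4)·0 = 0.
The weights sum to 1/3.
So P(the pea under cup 2 | the dealer opened cup 4) = (1/9) / (1/3) = 1/3.

1/3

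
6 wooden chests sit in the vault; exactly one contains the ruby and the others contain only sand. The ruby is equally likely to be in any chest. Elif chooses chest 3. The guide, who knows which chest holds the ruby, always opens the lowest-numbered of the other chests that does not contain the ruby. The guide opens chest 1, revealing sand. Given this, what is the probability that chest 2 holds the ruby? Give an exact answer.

Apply Bayes' rule, conditioning on where the ruby actually is.
If it is in chest 1 (prior 1/6): the guide opened chest 1, so this case is ruled out; weight (1/6)·0 = 0.
If it is in any of chests 2, 3, 4, 5, and 6 (prior 1/6 each): chest 1 is the lowest-numbered option available, probability 1; weight (1/6)·1 = 1/6 each.
The weights sum to 5/6.
So P(the ruby in chest 2 | the guide opened chest 1) = (1/6) / (5/6) = 1/5.

1/5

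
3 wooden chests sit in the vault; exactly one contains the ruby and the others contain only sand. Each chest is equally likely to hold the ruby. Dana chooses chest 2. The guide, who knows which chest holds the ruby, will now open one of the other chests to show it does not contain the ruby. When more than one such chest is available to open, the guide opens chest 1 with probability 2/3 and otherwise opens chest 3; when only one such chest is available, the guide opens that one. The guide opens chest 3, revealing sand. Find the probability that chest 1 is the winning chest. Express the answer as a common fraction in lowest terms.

Consider each possible location of the ruby in turn.
If it is in chest 1 (prior 1/3): only chest 3 is available, probability 1; weight (1/3)·1 = 1/3.
If it is in chest 2 (prior 1/3): chest 1 is available but not opened, probability 1/3; weight (1/3)·(1/3) = 1/9.
If it is in chest 3 (prior 1/3): the guide opened chest 3, so this case is ruled out; weight (1/3)·0 = 0.
The weights sum to 4/9.
So P(the ruby in chest 1 | the guide opened chest 3) = (1/3) / (4/9) = 3/4.

3/4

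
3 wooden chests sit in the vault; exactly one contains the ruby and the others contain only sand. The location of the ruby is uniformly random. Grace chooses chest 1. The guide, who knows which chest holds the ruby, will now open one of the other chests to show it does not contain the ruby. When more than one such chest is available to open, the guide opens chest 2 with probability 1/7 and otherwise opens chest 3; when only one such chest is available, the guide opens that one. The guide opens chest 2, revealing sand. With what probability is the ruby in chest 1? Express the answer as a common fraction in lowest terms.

1/8

Condition on the true location of the ruby.
If it is in chest 1 (prior 1/3): chest 2 is available, opened with probability 1/7; weight (1/3)·(1/7) = 1/21.
If it is in chest 2 (prior 1/3): the guide opened chest 2, so this case is ruled out; weight (1/3)·0 = 0.
If it is in chest 3 (prior 1/3): only chest 2 is available, probability 1; weight (1/3)·1 = 1/3.
The weights sum to 8/21.
So P(the ruby in chest 1 | the guide opened chest 2) = (1/21) / (8/21) = 1/8.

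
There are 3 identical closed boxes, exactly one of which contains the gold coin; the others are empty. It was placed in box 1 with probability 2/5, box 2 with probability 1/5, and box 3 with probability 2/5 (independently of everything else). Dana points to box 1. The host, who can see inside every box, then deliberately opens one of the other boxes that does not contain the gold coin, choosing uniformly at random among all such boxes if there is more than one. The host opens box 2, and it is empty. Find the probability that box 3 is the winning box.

2/3

Condition on the true location of the gold coin.
If it is in box 1 (prior 2/5): the host has 2 equally likely choices, so probability 1/2; weight (2/5)·(1/2) = 1/5.
If it is in box 2 (prior 1/5): the host opened box 2, so this case is ruled out; weight (1/5)·0 = 0.
If it is in box 3 (prior 2/5): the host has no choice, probability 1; weight (2/5)·1 = 2/5.
The weights sum to 3/5.
So P(the gold coin in box 3 | the host opened box 2) = (2/5) / (3/5) = 2/3.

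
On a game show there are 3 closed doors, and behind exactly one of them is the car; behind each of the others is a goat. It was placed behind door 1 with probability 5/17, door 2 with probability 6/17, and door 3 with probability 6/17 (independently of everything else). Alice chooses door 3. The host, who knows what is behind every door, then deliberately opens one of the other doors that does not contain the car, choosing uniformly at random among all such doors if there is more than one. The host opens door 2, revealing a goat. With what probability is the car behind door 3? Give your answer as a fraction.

Consider each possible location of the car in turn.
If it is behind door 1 (prior 5/17): the host has no choice, probability 1; weight (5/17)·1 = 5/17.
If it is behind door 2 (prior 6/17): the host opened door 2, so this case is ruled out; weight (6/17)·0 = 0.
If it is behind door 3 (prior 6/17): the host has 2 equally likely choices, so probability 1/2; weight (6/17)·(1/2) = 3/17.
The weights sum to 8/17.
So P(the car behind door 3 | the host opened door 2) = (3/17) / (8/17) = 3/8.

3/8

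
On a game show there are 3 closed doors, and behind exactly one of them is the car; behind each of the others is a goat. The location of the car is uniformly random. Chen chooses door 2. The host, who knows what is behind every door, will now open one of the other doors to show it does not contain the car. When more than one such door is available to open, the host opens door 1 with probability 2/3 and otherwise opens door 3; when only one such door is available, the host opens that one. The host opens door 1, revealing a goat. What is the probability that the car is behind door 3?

3/5

Condition on the true location of the car.
If it is behind door 1 (prior 1/3): the host opened door 1, so this case is ruled out; weight (1/3)·0 = 0.
If it is behind door 2 (prior 1/3): door 1 is available, opened with probability 2/3; weight (1/3)·(2/3) = 2/9.
If it is behind door 3 (prior 1/3): only door 1 is available, probability 1; weight (1/3)·1 = 1/3.
The weights sum to 5/9.
So P(the car behind door 3 | the host opened door 1) = (1/3) / (5/9) = 3/5.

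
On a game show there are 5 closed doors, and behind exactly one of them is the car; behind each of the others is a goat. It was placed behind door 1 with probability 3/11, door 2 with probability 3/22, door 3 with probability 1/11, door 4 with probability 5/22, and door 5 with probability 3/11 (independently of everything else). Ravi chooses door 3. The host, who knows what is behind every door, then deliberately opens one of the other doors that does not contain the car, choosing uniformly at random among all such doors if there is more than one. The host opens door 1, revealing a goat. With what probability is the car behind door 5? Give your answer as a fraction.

12/31

Condition on the true location of the car.
If it is behind door 1 (prior 3/11): the host opened door 1, so this case is ruled out; weight (3/11)·0 = 0.
If it is behind door 2 (prior 3/22): the host has 3 equally likely choices, so probability 1/3; weight (3/22)·(1/3) = 1/22.
If it is behind door 3 (prior 1/11): the host has 4 equally likely choices, so probability 1/4; weight (1/11)·(1/4) = 1/44.
If it is behind door 4 (prior 5/22): the host has 3 equally likely choices, so probability 1/3; weight (5/22)·(1/3) = 5/66.
If it is behind door 5 (prior 3/11): the host has 3 equally likely choices, so probability 1/3; weight (3/11)·(1/3) = 1/11.
The weights sum to 31/132.
So P(the car behind door 5 | the host opened door 1) = (1/11) / (31/132) = 12/31.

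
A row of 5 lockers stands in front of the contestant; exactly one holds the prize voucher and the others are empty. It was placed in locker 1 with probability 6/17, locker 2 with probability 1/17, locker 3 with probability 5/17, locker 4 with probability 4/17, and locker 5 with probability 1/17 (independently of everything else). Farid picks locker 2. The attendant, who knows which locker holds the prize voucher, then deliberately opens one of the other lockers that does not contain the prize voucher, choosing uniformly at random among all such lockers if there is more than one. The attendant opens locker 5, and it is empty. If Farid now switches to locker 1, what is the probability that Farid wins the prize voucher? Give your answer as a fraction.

8/21

Apply Bayes' rule, conditioning on where the prize voucher actually is.
If it is in locker 1 (prior 6/17): the attendant has 3 equally likely choices, so probability 1/3; weight (6/17)·(1/3) = 2/17.
If it is in locker 2 (prior 1/17): the attendant has 4 equally likely choices, so probability 1/4; weight (1/17)·(1/4) = 1/68.
If it is in locker 3 (prior 5/17): the attendant has 3 equally likely choices, so probability 1/3; weight (5/17)·(1/3) = 5/51.
If it is in locker 4 (prior 4/17): the attendant has 3 equally likely choices, so probability 1/3; weight (4/17)·(1/3) = 4/51.
If it is in locker 5 (prior 1/17): the attendant opened locker 5, so this case is ruled out; weight (1/17)·0 = 0.
The weights sum to 21/68.
So P(the prize voucher in locker 1 | the attendant opened locker 5) = (2/17) / (21/68) = 8/21.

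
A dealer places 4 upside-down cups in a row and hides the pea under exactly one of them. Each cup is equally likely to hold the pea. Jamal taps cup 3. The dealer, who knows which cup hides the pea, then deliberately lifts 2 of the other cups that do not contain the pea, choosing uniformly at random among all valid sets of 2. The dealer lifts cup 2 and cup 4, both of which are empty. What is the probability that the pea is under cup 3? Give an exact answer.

1/4

Condition on the true location of the pea.
If it is under cup 1 (prior 1/4): the dealer has no choice, probability 1; weight (1/4)·1 = 1/4.
If it is under either of cups 2 and 4 (prior 1/4 each): that cup was opened and seen not to hold the prize — ruled out; weight (1/4)·0 = 0 each.
If it is under cup 3 (prior 1/4): the dealer has 3 equally likely choices, so probability 1/3; weight (1/4)·(1/3) = 1/12.
The weights sum to 1/3.
So P(the pea under cup 3 | the dealer opened cup 2 and cup 4) = (1/12) / (1/3) = 1/4.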